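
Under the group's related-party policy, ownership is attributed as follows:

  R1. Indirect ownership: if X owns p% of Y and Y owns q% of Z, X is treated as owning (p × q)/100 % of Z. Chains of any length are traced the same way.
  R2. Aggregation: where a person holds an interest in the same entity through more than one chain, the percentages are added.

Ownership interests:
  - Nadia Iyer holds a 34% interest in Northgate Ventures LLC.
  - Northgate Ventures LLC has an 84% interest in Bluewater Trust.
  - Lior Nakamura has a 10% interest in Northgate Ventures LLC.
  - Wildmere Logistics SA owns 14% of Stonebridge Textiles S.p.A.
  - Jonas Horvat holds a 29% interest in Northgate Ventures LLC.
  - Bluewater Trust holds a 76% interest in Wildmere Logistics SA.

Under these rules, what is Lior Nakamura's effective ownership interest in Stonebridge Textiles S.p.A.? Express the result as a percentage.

0.89376%

Chain via Northgate Ventures LLC → Bluewater Trust → Wildmere Logistics SA (R1): 10% × 84% × 76% × 14% = 0.89376% of Stonebridge Textiles S.p.A.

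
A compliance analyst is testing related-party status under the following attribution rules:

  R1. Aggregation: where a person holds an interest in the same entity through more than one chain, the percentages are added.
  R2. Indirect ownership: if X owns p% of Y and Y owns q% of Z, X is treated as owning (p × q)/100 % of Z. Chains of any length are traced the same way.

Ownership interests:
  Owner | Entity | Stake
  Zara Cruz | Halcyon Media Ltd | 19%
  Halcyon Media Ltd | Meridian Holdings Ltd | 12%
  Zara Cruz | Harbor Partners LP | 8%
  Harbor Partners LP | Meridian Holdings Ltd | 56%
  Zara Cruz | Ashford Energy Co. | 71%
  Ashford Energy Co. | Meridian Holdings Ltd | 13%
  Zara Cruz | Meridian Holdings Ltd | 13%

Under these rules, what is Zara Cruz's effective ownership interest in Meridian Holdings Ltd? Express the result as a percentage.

28.99%

Chain via Harbor Partners LP (R2): 8% × 56% = 4.48% of Meridian Holdings Ltd.
Chain via Halcyon Media Ltd (R2): 19% × 12% = 2.28% of Meridian Holdings Ltd.
Chain via Ashford Energy Co. (R2): 71% × 13% = 9.23% of Meridian Holdings Ltd.
Direct interest in Meridian Holdings Ltd: 13%.
Aggregating (R1): 4.48% + 2.28% + 9.23% + 13% = 28.99%.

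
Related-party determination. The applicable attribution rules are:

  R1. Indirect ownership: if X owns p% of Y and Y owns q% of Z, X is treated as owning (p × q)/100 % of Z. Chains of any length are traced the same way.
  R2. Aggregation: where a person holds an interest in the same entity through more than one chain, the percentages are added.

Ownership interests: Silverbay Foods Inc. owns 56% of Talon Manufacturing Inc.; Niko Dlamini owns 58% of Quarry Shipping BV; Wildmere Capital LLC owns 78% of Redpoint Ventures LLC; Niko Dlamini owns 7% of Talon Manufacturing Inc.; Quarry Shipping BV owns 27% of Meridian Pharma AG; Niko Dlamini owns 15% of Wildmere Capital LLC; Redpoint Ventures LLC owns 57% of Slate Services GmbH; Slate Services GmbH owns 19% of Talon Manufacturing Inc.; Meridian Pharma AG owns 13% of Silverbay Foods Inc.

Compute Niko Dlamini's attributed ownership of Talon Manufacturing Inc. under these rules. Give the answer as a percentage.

Chain via Quarry Shipping BV → Meridian Pharma AG → Silverbay Foods Inc. (R1): 58% × 27% × 13% × 56% = 1.140048% of Talon Manufacturing Inc.
Chain via Wildmere Capital LLC → Redpoint Ventures LLC → Slate Services GmbH (R1): 15% × 78% × 57% × 19% = 1.26711% of Talon Manufacturing Inc.
Direct interest in Talon Manufacturing Inc: 7%.
Aggregating (R2): 1.140048% + 1.26711% + 7% = 9.407158%.

9.407158%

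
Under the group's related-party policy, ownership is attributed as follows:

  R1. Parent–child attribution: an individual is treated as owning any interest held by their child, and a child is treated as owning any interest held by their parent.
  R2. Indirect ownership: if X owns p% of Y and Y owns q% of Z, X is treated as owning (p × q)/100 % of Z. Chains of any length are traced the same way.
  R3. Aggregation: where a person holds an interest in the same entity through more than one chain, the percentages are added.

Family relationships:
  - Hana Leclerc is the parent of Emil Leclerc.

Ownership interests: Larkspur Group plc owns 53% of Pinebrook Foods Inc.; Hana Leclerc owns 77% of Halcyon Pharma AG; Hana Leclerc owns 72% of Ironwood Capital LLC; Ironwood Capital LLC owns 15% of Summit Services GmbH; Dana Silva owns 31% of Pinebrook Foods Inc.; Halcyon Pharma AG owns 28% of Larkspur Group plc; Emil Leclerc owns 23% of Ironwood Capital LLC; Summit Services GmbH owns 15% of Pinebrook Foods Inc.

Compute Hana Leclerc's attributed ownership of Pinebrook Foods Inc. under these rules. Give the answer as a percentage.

By parent–child attribution (R1), Hana Leclerc is treated as also owning Emil Leclerc's interest in Ironwood Capital LLC, giving 72% + 23% = 95%.
Chain via Halcyon Pharma AG → Larkspur Group plc (R2): 77% × 28% × 53% = 11.4268% of Pinebrook Foods Inc.
Chain via Ironwood Capital LLC → Summit Services GmbH (R2): 95% × 15% × 15% = 2.1375% of Pinebrook Foods Inc.
Aggregating (R3): 11.4268% + 2.1375% = 13.5643%.

13.5643%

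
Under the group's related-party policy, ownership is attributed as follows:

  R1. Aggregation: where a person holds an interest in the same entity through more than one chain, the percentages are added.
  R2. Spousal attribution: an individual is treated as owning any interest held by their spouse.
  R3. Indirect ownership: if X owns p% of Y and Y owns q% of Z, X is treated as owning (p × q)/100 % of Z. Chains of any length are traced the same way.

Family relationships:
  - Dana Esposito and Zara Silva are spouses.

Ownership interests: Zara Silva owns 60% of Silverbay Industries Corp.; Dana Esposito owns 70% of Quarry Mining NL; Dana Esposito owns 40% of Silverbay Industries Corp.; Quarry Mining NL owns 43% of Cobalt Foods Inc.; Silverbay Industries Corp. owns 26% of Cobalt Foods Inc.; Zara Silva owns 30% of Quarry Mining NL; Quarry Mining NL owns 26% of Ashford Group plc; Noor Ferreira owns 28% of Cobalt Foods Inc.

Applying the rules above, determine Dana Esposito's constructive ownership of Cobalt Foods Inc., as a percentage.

By spousal attribution (R2), Dana Esposito is treated as also owning Zara Silva's interest in Quarry Mining NL, giving 70% + 30% = 100%.
By spousal attribution (R2), Dana Esposito is treated as also owning Zara Silva's interest in Silverbay Industries Corp, giving 40% + 60% = 100%.
Chain via Quarry Mining NL (R3): 100% × 43% = 43% of Cobalt Foods Inc.
Chain via Silverbay Industries Corp. (R3): 100% × 26% = 26% of Cobalt Foods Inc.
Aggregating (R1): 43% + 26% = 69%.

69%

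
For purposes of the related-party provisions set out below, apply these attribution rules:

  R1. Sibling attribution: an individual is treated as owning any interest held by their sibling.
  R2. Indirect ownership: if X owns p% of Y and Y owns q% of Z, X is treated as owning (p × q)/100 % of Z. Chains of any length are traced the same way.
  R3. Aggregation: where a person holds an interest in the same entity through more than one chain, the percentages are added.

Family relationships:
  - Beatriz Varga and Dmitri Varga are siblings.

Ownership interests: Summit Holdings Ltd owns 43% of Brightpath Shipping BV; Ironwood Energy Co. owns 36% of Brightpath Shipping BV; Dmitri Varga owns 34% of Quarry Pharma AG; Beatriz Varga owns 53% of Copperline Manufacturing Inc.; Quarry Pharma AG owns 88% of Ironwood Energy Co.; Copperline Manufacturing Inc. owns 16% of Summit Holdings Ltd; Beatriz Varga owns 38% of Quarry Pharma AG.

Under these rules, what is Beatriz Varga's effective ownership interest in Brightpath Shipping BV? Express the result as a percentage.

26.456%

By sibling attribution (R1), Beatriz Varga is treated as also owning Dmitri Varga's interest in Quarry Pharma AG, giving 38% + 34% = 72%.
Chain via Copperline Manufacturing Inc. → Summit Holdings Ltd (R2): 53% × 16% × 43% = 3.6464% of Brightpath Shipping BV.
Chain via Quarry Pharma AG → Ironwood Energy Co. (R2): 72% × 88% × 36% = 22.8096% of Brightpath Shipping BV.
Aggregating (R3): 3.6464% + 22.8096% = 26.456%.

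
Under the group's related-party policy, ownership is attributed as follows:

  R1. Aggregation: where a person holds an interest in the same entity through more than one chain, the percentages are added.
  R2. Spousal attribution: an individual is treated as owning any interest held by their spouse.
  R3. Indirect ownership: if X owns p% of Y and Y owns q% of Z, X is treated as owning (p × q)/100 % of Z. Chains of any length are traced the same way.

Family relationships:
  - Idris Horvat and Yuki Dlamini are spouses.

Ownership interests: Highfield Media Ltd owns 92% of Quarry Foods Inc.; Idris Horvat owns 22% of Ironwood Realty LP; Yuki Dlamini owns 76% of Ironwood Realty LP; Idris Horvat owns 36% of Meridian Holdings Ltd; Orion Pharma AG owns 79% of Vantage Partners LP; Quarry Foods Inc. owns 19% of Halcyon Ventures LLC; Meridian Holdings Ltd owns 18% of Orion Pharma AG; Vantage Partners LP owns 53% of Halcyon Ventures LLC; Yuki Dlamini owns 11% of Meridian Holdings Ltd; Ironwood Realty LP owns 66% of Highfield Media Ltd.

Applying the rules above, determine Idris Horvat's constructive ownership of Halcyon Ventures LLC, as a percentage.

By spousal attribution (R2), Idris Horvat is treated as also owning Yuki Dlamini's interest in Ironwood Realty LP, giving 22% + 76% = 98%.
By spousal attribution (R2), Idris Horvat is treated as also owning Yuki Dlamini's interest in Meridian Holdings Ltd, giving 36% + 11% = 47%.
Chain via Ironwood Realty LP → Highfield Media Ltd → Quarry Foods Inc. (R3): 98% × 66% × 92% × 19% = 11.306064% of Halcyon Ventures LLC.
Chain via Meridian Holdings Ltd → Orion Pharma AG → Vantage Partners LP (R3): 47% × 18% × 79% × 53% = 3.542202% of Halcyon Ventures LLC.
Aggregating (R1): 11.306064% + 3.542202% = 14.848266%.

14.848266%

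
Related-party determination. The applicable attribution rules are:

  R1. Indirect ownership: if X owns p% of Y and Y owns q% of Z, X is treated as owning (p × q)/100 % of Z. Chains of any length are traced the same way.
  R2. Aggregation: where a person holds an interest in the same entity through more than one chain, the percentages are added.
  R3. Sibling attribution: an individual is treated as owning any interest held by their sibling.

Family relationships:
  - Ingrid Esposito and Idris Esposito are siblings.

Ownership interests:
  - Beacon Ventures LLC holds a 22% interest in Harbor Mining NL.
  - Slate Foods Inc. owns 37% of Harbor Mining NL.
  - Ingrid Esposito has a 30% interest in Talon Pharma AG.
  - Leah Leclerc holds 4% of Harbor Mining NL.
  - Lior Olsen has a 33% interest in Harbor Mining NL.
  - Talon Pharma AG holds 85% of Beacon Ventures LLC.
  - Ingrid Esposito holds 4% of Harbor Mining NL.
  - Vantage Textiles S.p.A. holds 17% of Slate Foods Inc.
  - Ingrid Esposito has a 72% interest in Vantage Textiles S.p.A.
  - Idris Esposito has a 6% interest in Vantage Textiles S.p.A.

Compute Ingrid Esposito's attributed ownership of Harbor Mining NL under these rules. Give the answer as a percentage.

By sibling attribution (R3), Ingrid Esposito is treated as also owning Idris Esposito's interest in Vantage Textiles S.p.A, giving 72% + 6% = 78%.
Chain via Talon Pharma AG → Beacon Ventures LLC (R1): 30% × 85% × 22% = 5.61% of Harbor Mining NL.
Chain via Vantage Textiles S.p.A. → Slate Foods Inc. (R1): 78% × 17% × 37% = 4.9062% of Harbor Mining NL.
Direct interest in Harbor Mining NL: 4%.
Aggregating (R2): 5.61% + 4.9062% + 4% = 14.5162%.

14.5162%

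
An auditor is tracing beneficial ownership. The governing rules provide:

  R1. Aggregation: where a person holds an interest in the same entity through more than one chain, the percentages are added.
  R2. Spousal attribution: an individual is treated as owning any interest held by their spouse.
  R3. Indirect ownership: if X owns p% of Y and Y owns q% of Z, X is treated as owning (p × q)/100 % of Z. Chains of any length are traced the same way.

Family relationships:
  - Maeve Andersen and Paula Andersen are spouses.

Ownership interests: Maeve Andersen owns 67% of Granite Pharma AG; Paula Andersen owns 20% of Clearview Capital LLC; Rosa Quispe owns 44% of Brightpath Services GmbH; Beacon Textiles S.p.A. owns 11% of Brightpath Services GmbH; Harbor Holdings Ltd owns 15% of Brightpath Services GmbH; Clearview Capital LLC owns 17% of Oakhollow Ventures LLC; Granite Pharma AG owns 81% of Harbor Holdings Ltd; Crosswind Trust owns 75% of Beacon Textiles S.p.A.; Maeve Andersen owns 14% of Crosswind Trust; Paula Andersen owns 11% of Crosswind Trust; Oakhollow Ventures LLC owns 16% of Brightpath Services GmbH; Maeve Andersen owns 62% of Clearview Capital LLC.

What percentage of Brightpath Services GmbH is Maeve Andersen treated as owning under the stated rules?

By spousal attribution (R2), Maeve Andersen is treated as also owning Paula Andersen's interest in Crosswind Trust, giving 14% + 11% = 25%.
By spousal attribution (R2), Maeve Andersen is treated as also owning Paula Andersen's interest in Clearview Capital LLC, giving 62% + 20% = 82%.
Chain via Crosswind Trust → Beacon Textiles S.p.A. (R3): 25% × 75% × 11% = 2.0625% of Brightpath Services GmbH.
Chain via Clearview Capital LLC → Oakhollow Ventures LLC (R3): 82% × 17% × 16% = 2.2304% of Brightpath Services GmbH.
Chain via Granite Pharma AG → Harbor Holdings Ltd (R3): 67% × 81% × 15% = 8.1405% of Brightpath Services GmbH.
Aggregating (R1): 2.0625% + 2.2304% + 8.1405% = 12.4334%.

12.4334%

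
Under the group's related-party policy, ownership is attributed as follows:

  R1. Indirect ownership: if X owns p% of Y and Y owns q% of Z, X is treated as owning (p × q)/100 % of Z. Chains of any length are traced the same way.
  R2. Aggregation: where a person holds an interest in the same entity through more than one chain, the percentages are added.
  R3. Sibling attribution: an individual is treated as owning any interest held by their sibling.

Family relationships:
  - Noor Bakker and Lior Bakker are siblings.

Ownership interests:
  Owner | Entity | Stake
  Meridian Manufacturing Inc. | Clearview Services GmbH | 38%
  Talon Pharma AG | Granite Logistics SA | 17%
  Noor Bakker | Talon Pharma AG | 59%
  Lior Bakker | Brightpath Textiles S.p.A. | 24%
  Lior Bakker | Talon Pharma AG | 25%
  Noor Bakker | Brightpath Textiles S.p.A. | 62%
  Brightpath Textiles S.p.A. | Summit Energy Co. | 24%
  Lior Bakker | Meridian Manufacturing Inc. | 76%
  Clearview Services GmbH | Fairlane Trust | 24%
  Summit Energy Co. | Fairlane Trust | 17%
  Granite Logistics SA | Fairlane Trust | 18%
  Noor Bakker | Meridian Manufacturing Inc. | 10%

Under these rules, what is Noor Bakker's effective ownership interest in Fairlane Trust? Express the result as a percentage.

By sibling attribution (R3), Noor Bakker is treated as also owning Lior Bakker's interest in Brightpath Textiles S.p.A, giving 62% + 24% = 86%.
By sibling attribution (R3), Noor Bakker is treated as also owning Lior Bakker's interest in Meridian Manufacturing Inc, giving 10% + 76% = 86%.
By sibling attribution (R3), Noor Bakker is treated as also owning Lior Bakker's interest in Talon Pharma AG, giving 59% + 25% = 84%.
Chain via Brightpath Textiles S.p.A. → Summit Energy Co. (R1): 86% × 24% × 17% = 3.5088% of Fairlane Trust.
Chain via Meridian Manufacturing Inc. → Clearview Services GmbH (R1): 86% × 38% × 24% = 7.8432% of Fairlane Trust.
Chain via Talon Pharma AG → Granite Logistics SA (R1): 84% × 17% × 18% = 2.5704% of Fairlane Trust.
Aggregating (R2): 3.5088% + 7.8432% + 2.5704% = 13.9224%.

13.9224%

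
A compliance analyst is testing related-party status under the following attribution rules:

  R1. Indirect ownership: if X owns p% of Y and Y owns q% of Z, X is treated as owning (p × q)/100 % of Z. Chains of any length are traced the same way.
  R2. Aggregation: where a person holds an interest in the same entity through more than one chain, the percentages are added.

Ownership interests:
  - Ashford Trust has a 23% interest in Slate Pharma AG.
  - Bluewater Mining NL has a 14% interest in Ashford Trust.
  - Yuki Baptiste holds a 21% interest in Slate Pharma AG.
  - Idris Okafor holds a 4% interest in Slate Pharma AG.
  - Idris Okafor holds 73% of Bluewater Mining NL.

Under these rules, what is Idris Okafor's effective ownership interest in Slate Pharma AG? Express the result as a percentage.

6.3506%

Chain via Bluewater Mining NL → Ashford Trust (R1): 73% × 14% × 23% = 2.3506% of Slate Pharma AG.
Direct interest in Slate Pharma AG: 4%.
Aggregating (R2): 2.3506% + 4% = 6.3506%.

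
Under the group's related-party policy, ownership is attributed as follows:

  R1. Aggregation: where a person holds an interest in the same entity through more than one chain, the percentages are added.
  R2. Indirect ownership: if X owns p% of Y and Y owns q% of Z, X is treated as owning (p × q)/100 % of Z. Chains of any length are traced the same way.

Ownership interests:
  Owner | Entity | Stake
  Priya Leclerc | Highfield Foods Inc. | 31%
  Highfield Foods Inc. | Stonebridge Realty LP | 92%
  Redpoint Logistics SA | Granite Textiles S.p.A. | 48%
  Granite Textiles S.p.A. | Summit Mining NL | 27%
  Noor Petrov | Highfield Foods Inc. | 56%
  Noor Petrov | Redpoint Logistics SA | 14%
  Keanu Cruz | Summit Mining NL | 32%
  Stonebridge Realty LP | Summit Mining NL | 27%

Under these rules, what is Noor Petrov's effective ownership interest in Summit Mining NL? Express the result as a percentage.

15.7248%

Chain via Highfield Foods Inc. → Stonebridge Realty LP (R2): 56% × 92% × 27% = 13.9104% of Summit Mining NL.
Chain via Redpoint Logistics SA → Granite Textiles S.p.A. (R2): 14% × 48% × 27% = 1.8144% of Summit Mining NL.
Aggregating (R1): 13.9104% + 1.8144% = 15.7248%.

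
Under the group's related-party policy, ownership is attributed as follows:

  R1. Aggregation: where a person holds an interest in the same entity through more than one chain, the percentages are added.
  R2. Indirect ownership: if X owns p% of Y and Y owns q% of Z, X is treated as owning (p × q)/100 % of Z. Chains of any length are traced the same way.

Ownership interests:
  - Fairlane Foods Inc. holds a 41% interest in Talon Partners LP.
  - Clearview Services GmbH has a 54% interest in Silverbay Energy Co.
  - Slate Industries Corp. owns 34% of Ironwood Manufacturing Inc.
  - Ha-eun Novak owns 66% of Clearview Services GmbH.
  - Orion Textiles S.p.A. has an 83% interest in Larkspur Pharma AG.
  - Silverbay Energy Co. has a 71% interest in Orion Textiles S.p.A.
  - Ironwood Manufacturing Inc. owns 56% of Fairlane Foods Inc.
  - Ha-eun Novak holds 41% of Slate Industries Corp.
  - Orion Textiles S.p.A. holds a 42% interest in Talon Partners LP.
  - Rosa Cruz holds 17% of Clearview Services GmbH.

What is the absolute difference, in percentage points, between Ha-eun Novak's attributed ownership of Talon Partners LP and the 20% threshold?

6.171528

Chain via Clearview Services GmbH → Silverbay Energy Co. → Orion Textiles S.p.A. (R2): 66% × 54% × 71% × 42% = 10.627848% of Talon Partners LP.
Chain via Slate Industries Corp. → Ironwood Manufacturing Inc. → Fairlane Foods Inc. (R2): 41% × 34% × 56% × 41% = 3.200624% of Talon Partners LP.
Aggregating (R1): 10.627848% + 3.200624% = 13.828472%.
13.828472% falls short of the 20% threshold by 6.171528 percentage points.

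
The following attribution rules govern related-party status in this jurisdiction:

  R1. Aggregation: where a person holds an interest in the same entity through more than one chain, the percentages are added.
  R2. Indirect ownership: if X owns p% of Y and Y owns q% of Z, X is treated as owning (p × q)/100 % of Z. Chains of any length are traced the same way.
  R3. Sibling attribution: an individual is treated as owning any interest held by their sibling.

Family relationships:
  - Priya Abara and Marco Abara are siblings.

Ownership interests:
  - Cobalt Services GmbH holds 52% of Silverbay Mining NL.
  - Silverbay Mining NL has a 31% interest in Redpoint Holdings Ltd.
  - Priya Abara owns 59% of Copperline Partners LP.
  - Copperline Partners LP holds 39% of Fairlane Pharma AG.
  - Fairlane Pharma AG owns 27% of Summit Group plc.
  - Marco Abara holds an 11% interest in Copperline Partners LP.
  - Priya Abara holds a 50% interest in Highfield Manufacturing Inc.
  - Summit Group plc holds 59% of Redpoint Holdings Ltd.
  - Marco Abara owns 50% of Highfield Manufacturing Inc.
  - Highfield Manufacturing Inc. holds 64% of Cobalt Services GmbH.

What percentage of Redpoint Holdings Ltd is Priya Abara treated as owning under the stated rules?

14.66569%

By sibling attribution (R3), Priya Abara is treated as also owning Marco Abara's interest in Highfield Manufacturing Inc, giving 50% + 50% = 100%.
By sibling attribution (R3), Priya Abara is treated as also owning Marco Abara's interest in Copperline Partners LP, giving 59% + 11% = 70%.
Chain via Highfield Manufacturing Inc. → Cobalt Services GmbH → Silverbay Mining NL (R2): 100% × 64% × 52% × 31% = 10.3168% of Redpoint Holdings Ltd.
Chain via Copperline Partners LP → Fairlane Pharma AG → Summit Group plc (R2): 70% × 39% × 27% × 59% = 4.34889% of Redpoint Holdings Ltd.
Aggregating (R1): 10.3168% + 4.34889% = 14.66569%.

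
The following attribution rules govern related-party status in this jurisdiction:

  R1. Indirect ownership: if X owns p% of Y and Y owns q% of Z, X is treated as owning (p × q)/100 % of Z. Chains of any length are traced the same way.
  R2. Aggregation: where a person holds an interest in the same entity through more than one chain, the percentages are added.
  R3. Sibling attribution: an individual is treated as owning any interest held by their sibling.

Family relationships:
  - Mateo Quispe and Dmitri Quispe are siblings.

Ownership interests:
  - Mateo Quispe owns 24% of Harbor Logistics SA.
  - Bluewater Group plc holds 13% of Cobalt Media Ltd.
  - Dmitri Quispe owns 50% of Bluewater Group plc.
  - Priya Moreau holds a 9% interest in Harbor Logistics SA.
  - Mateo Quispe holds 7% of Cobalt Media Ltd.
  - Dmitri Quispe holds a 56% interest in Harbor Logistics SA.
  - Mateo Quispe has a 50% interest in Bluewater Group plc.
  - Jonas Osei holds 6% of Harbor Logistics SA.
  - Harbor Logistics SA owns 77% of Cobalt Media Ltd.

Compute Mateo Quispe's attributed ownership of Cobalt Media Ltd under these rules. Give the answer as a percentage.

By sibling attribution (R3), Mateo Quispe is treated as also owning Dmitri Quispe's interest in Harbor Logistics SA, giving 24% + 56% = 80%.
By sibling attribution (R3), Mateo Quispe is treated as also owning Dmitri Quispe's interest in Bluewater Group plc, giving 50% + 50% = 100%.
Chain via Harbor Logistics SA (R1): 80% × 77% = 61.6% of Cobalt Media Ltd.
Chain via Bluewater Group plc (R1): 100% × 13% = 13% of Cobalt Media Ltd.
Direct interest in Cobalt Media Ltd: 7%.
Aggregating (R2): 61.6% + 13% + 7% = 81.6%.

81.6%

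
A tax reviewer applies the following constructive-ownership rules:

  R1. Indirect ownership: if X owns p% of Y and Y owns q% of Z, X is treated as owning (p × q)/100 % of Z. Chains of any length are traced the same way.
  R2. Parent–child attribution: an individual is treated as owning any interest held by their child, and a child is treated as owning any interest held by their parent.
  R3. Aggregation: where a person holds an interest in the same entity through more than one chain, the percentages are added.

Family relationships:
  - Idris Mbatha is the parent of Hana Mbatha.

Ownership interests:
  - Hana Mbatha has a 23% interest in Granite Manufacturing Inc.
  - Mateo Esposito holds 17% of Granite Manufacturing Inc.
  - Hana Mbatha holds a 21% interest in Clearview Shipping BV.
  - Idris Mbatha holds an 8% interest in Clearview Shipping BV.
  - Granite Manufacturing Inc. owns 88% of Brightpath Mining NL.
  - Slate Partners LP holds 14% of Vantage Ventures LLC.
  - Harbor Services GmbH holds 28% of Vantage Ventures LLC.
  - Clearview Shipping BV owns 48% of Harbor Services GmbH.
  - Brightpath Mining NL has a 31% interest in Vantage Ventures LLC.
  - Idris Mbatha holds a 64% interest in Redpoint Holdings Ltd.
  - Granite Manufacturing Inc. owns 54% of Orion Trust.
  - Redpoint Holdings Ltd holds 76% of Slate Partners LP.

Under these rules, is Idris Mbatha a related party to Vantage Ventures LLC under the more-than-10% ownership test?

By parent–child attribution (R2), Idris Mbatha is treated as also owning Hana Mbatha's interest in Clearview Shipping BV, giving 8% + 21% = 29%.
By parent–child attribution (R2), Idris Mbatha is treated as owning Hana Mbatha's 23% interest in Granite Manufacturing Inc.
Chain via Redpoint Holdings Ltd → Slate Partners LP (R1): 64% × 76% × 14% = 6.8096% of Vantage Ventures LLC.
Chain via Clearview Shipping BV → Harbor Services GmbH (R1): 29% × 48% × 28% = 3.8976% of Vantage Ventures LLC.
Chain via Granite Manufacturing Inc. → Brightpath Mining NL (R1): 23% × 88% × 31% = 6.2744% of Vantage Ventures LLC.
Aggregating (R3): 6.8096% + 3.8976% + 6.2744% = 16.9816%.
16.9816% exceeds the 10% threshold, so Idris is a related party to Vantage Ventures LLC.

Yes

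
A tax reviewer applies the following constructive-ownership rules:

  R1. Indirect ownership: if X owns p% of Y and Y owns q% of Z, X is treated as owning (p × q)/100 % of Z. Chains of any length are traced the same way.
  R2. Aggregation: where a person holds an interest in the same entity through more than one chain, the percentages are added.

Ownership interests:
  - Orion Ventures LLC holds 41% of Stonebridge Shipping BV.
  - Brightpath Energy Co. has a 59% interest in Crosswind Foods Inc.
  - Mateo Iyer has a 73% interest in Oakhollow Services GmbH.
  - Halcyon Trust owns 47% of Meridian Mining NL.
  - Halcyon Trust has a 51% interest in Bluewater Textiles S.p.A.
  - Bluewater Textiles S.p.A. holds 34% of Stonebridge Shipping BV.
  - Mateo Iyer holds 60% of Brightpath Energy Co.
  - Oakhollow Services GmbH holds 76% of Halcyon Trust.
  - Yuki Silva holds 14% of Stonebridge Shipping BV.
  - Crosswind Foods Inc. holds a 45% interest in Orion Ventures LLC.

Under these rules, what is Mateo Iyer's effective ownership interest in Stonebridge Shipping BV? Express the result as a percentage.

16.151532%

Chain via Oakhollow Services GmbH → Halcyon Trust → Bluewater Textiles S.p.A. (R1): 73% × 76% × 51% × 34% = 9.620232% of Stonebridge Shipping BV.
Chain via Brightpath Energy Co. → Crosswind Foods Inc. → Orion Ventures LLC (R1): 60% × 59% × 45% × 41% = 6.5313% of Stonebridge Shipping BV.
Aggregating (R2): 9.620232% + 6.5313% = 16.151532%.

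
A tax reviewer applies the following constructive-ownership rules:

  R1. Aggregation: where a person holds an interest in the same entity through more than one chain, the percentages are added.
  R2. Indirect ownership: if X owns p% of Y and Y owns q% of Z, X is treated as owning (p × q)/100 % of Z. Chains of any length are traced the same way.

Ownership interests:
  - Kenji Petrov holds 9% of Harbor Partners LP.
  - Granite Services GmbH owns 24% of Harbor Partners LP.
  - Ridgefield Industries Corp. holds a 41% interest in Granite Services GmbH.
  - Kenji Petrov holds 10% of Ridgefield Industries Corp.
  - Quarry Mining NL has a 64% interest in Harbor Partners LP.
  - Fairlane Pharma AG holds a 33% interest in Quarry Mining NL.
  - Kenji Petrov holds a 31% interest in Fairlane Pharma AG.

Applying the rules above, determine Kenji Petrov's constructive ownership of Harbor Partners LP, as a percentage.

Chain via Ridgefield Industries Corp. → Granite Services GmbH (R2): 10% × 41% × 24% = 0.984% of Harbor Partners LP.
Chain via Fairlane Pharma AG → Quarry Mining NL (R2): 31% × 33% × 64% = 6.5472% of Harbor Partners LP.
Direct interest in Harbor Partners LP: 9%.
Aggregating (R1): 0.984% + 6.5472% + 9% = 16.5312%.

16.5312%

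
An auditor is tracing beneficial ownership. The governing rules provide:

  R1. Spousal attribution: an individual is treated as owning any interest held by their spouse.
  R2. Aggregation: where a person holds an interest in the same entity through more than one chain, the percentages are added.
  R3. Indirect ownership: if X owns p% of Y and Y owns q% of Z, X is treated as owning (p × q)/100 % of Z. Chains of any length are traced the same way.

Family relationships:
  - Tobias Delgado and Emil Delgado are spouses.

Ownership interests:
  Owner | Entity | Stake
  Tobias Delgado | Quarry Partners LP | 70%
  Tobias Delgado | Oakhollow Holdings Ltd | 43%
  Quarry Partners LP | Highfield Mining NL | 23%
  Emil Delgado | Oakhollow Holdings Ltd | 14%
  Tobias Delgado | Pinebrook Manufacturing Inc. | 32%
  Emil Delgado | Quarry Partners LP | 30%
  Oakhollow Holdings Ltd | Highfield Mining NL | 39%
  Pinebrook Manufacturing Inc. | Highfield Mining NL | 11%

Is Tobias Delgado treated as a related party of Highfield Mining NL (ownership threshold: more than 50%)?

By spousal attribution (R1), Tobias Delgado is treated as also owning Emil Delgado's interest in Oakhollow Holdings Ltd, giving 43% + 14% = 57%.
By spousal attribution (R1), Tobias Delgado is treated as also owning Emil Delgado's interest in Quarry Partners LP, giving 70% + 30% = 100%.
Chain via Oakhollow Holdings Ltd (R3): 57% × 39% = 22.23% of Highfield Mining NL.
Chain via Pinebrook Manufacturing Inc. (R3): 32% × 11% = 3.52% of Highfield Mining NL.
Chain via Quarry Partners LP (R3): 100% × 23% = 23% of Highfield Mining NL.
Aggregating (R2): 22.23% + 3.52% + 23% = 48.75%.
48.75% does not exceed the 50% threshold, so Tobias is not a related party to Highfield Mining NL.

No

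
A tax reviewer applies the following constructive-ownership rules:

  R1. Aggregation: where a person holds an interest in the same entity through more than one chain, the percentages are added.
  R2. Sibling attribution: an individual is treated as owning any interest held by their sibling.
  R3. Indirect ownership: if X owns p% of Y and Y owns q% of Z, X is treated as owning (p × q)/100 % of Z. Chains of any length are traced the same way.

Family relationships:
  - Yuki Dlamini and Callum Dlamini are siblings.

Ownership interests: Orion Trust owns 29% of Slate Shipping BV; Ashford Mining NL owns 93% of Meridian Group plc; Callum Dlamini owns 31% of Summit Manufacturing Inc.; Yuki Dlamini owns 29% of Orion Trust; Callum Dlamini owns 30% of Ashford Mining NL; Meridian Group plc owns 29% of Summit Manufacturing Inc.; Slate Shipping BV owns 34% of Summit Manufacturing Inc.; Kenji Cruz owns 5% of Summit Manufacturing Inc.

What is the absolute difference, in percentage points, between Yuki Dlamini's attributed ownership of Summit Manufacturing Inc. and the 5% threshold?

By sibling attribution (R2), Yuki Dlamini is treated as owning Callum Dlamini's 30% interest in Ashford Mining NL.
By sibling attribution (R2), Yuki Dlamini is treated as owning Callum Dlamini's 31% interest in Summit Manufacturing Inc.
Chain via Orion Trust → Slate Shipping BV (R3): 29% × 29% × 34% = 2.8594% of Summit Manufacturing Inc.
Chain via Ashford Mining NL → Meridian Group plc (R3): 30% × 93% × 29% = 8.091% of Summit Manufacturing Inc.
Direct interest in Summit Manufacturing Inc: 31%.
Aggregating (R1): 2.8594% + 8.091% + 31% = 41.9504%.
41.9504% exceeds the 5% threshold by 36.9504 percentage points.

36.9504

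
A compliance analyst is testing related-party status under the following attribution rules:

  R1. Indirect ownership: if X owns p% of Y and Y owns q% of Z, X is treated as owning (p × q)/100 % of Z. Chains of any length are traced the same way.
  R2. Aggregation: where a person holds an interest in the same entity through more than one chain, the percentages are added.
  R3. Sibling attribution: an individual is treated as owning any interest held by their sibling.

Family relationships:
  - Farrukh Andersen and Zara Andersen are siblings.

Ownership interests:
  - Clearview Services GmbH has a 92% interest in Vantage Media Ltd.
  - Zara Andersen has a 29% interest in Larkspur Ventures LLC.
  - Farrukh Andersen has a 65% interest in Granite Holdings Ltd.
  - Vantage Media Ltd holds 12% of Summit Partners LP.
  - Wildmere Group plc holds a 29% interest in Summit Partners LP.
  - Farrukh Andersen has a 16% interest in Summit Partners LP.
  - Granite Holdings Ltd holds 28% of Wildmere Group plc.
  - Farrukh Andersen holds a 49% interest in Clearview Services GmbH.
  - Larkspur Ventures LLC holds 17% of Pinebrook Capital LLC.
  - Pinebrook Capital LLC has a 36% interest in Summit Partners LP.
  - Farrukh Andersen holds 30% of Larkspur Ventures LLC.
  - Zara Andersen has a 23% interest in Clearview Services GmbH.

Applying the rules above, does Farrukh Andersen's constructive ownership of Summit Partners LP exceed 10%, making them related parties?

Yes

By sibling attribution (R3), Farrukh Andersen is treated as also owning Zara Andersen's interest in Clearview Services GmbH, giving 49% + 23% = 72%.
By sibling attribution (R3), Farrukh Andersen is treated as also owning Zara Andersen's interest in Larkspur Ventures LLC, giving 30% + 29% = 59%.
Chain via Clearview Services GmbH → Vantage Media Ltd (R1): 72% × 92% × 12% = 7.9488% of Summit Partners LP.
Chain via Larkspur Ventures LLC → Pinebrook Capital LLC (R1): 59% × 17% × 36% = 3.6108% of Summit Partners LP.
Chain via Granite Holdings Ltd → Wildmere Group plc (R1): 65% × 28% × 29% = 5.278% of Summit Partners LP.
Direct interest in Summit Partners LP: 16%.
Aggregating (R2): 7.9488% + 3.6108% + 5.278% + 16% = 32.8376%.
32.8376% exceeds the 10% threshold, so Farrukh is a related party to Summit Partners LP.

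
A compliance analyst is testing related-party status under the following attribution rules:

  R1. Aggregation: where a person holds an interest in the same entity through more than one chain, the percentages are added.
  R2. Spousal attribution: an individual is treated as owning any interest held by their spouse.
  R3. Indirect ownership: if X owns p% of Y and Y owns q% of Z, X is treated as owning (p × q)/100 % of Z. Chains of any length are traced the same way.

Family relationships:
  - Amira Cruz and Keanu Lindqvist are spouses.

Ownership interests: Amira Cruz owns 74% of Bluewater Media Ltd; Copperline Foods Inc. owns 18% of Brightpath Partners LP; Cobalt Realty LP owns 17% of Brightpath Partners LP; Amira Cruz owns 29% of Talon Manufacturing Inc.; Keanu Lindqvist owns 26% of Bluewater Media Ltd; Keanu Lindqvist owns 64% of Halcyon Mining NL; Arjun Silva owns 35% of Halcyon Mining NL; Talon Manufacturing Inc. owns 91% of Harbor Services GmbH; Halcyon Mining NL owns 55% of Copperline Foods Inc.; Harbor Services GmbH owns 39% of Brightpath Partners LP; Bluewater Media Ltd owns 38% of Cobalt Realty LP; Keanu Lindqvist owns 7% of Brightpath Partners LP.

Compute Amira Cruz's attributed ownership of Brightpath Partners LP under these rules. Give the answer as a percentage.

30.0881%

By spousal attribution (R2), Amira Cruz is treated as also owning Keanu Lindqvist's interest in Bluewater Media Ltd, giving 74% + 26% = 100%.
By spousal attribution (R2), Amira Cruz is treated as owning Keanu Lindqvist's 64% interest in Halcyon Mining NL.
By spousal attribution (R2), Amira Cruz is treated as owning Keanu Lindqvist's 7% interest in Brightpath Partners LP.
Chain via Bluewater Media Ltd → Cobalt Realty LP (R3): 100% × 38% × 17% = 6.46% of Brightpath Partners LP.
Chain via Talon Manufacturing Inc. → Harbor Services GmbH (R3): 29% × 91% × 39% = 10.2921% of Brightpath Partners LP.
Chain via Halcyon Mining NL → Copperline Foods Inc. (R3): 64% × 55% × 18% = 6.336% of Brightpath Partners LP.
Direct interest in Brightpath Partners LP: 7%.
Aggregating (R1): 6.46% + 10.2921% + 6.336% + 7% = 30.0881%.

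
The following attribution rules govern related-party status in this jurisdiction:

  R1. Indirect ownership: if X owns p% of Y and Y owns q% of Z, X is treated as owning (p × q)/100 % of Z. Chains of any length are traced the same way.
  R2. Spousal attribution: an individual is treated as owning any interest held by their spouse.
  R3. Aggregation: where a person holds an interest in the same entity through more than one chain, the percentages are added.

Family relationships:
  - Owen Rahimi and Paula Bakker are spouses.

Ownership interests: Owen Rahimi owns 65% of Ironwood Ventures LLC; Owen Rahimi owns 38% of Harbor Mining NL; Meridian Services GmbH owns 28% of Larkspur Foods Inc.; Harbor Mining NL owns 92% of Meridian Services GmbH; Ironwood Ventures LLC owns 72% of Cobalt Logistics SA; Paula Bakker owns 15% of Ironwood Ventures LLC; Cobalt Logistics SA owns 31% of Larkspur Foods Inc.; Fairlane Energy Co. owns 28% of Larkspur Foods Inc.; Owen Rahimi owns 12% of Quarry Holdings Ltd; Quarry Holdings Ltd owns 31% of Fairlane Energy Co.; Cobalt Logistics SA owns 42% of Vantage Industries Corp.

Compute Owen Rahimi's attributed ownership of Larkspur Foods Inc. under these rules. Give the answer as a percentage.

28.6864%

By spousal attribution (R2), Owen Rahimi is treated as also owning Paula Bakker's interest in Ironwood Ventures LLC, giving 65% + 15% = 80%.
Chain via Harbor Mining NL → Meridian Services GmbH (R1): 38% × 92% × 28% = 9.7888% of Larkspur Foods Inc.
Chain via Quarry Holdings Ltd → Fairlane Energy Co. (R1): 12% × 31% × 28% = 1.0416% of Larkspur Foods Inc.
Chain via Ironwood Ventures LLC → Cobalt Logistics SA (R1): 80% × 72% × 31% = 17.856% of Larkspur Foods Inc.
Aggregating (R3): 9.7888% + 1.0416% + 17.856% = 28.6864%.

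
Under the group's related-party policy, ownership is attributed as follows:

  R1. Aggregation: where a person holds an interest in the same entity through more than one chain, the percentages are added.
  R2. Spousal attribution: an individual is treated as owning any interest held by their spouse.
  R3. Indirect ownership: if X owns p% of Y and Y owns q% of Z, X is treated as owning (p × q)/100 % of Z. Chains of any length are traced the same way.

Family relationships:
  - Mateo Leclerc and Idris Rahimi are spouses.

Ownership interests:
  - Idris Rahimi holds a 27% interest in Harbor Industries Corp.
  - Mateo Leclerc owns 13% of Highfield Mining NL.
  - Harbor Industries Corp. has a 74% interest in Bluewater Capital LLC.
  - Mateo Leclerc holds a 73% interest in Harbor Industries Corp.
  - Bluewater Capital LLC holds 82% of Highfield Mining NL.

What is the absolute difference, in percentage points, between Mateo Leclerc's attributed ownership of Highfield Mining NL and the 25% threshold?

By spousal attribution (R2), Mateo Leclerc is treated as also owning Idris Rahimi's interest in Harbor Industries Corp, giving 73% + 27% = 100%.
Chain via Harbor Industries Corp. → Bluewater Capital LLC (R3): 100% × 74% × 82% = 60.68% of Highfield Mining NL.
Direct interest in Highfield Mining NL: 13%.
Aggregating (R1): 60.68% + 13% = 73.68%.
73.68% exceeds the 25% threshold by 48.68 percentage points.

48.68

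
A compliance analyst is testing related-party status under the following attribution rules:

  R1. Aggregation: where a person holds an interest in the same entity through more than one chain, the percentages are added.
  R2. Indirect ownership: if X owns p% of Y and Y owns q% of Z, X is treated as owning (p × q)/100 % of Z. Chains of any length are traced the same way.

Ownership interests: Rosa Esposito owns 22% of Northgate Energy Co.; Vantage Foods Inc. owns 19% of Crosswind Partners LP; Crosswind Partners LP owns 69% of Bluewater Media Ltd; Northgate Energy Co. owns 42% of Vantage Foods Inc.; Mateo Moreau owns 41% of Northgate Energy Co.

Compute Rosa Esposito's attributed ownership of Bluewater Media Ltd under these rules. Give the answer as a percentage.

Chain via Northgate Energy Co. → Vantage Foods Inc. → Crosswind Partners LP (R2): 22% × 42% × 19% × 69% = 1.211364% of Bluewater Media Ltd.

1.211364%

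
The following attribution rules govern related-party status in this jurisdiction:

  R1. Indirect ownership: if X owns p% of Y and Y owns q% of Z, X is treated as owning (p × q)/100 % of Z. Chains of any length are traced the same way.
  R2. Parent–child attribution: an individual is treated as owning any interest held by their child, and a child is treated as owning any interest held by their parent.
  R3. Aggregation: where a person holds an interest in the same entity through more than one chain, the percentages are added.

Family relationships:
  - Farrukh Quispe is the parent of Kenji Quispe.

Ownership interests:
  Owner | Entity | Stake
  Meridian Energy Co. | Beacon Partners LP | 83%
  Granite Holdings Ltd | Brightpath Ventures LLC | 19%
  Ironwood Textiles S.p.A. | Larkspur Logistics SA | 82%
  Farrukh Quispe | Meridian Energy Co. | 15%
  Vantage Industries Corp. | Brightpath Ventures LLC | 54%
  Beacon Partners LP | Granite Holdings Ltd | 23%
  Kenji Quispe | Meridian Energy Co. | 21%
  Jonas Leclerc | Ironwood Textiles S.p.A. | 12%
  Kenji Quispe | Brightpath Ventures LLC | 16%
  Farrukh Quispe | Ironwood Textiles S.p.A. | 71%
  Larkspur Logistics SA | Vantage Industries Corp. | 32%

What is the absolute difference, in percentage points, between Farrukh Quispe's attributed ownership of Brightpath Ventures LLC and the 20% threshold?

7.366172

By parent–child attribution (R2), Farrukh Quispe is treated as also owning Kenji Quispe's interest in Meridian Energy Co, giving 15% + 21% = 36%.
By parent–child attribution (R2), Farrukh Quispe is treated as owning Kenji Quispe's 16% interest in Brightpath Ventures LLC.
Chain via Ironwood Textiles S.p.A. → Larkspur Logistics SA → Vantage Industries Corp. (R1): 71% × 82% × 32% × 54% = 10.060416% of Brightpath Ventures LLC.
Chain via Meridian Energy Co. → Beacon Partners LP → Granite Holdings Ltd (R1): 36% × 83% × 23% × 19% = 1.305756% of Brightpath Ventures LLC.
Direct interest in Brightpath Ventures LLC: 16%.
Aggregating (R3): 10.060416% + 1.305756% + 16% = 27.366172%.
27.366172% exceeds the 20% threshold by 7.366172 percentage points.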